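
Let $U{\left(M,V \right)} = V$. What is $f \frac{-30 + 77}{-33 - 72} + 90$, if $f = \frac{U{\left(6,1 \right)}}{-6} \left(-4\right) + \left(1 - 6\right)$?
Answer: $\frac{28961}{315} \approx 91.94$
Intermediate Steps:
$f = - \frac{13}{3}$ ($f = 1 \frac{1}{-6} \left(-4\right) + \left(1 - 6\right) = 1 \left(- \frac{1}{6}\right) \left(-4\right) + \left(1 - 6\right) = \left(- \frac{1}{6}\right) \left(-4\right) - 5 = \frac{2}{3} - 5 = - \frac{13}{3} \approx -4.3333$)
$f \frac{-30 + 77}{-33 - 72} + 90 = - \frac{13 \frac{-30 + 77}{-33 - 72}}{3} + 90 = - \frac{13 \frac{47}{-105}}{3} + 90 = - \frac{13 \cdot 47 \left(- \frac{1}{105}\right)}{3} + 90 = \left(- \frac{13}{3}\right) \left(- \frac{47}{105}\right) + 90 = \frac{611}{315} + 90 = \frac{28961}{315}$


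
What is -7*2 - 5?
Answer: -19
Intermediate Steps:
-7*2 - 5 = -14 - 5 = -19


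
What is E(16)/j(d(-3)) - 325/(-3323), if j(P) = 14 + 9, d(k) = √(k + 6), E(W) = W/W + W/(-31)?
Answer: 281570/2369299 ≈ 0.11884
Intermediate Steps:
E(W) = 1 - W/31 (E(W) = 1 + W*(-1/31) = 1 - W/31)
d(k) = √(6 + k)
j(P) = 23
E(16)/j(d(-3)) - 325/(-3323) = (1 - 1/31*16)/23 - 325/(-3323) = (1 - 16/31)*(1/23) - 325*(-1/3323) = (15/31)*(1/23) + 325/3323 = 15/713 + 325/3323 = 281570/2369299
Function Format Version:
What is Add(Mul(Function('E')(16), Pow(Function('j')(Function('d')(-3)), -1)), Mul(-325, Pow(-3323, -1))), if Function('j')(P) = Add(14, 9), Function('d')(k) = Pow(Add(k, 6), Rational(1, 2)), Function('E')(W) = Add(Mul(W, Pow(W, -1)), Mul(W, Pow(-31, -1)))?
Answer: Rational(281570, 2369299) ≈ 0.11884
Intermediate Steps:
Function('E')(W) = Add(1, Mul(Rational(-1, 31), W)) (Function('E')(W) = Add(1, Mul(W, Rational(-1, 31))) = Add(1, Mul(Rational(-1, 31), W)))
Function('d')(k) = Pow(Add(6, k), Rational(1, 2))
Function('j')(P) = 23
Add(Mul(Function('E')(16), Pow(Function('j')(Function('d')(-3)), -1)), Mul(-325, Pow(-3323, -1))) = Add(Mul(Add(1, Mul(Rational(-1, 31), 16)), Pow(23, -1)), Mul(-325, Pow(-3323, -1))) = Add(Mul(Add(1, Rational(-16, 31)), Rational(1, 23)), Mul(-325, Rational(-1, 3323))) = Add(Mul(Rational(15, 31), Rational(1, 23)), Rational(325, 3323)) = Add(Rational(15, 713), Rational(325, 3323)) = Rational(281570, 2369299)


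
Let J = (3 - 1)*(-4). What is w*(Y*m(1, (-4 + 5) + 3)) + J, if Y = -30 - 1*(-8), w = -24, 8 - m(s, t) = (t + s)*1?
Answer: 1576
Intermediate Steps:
m(s, t) = 8 - s - t (m(s, t) = 8 - (t + s) = 8 - (s + t) = 8 + (-s - t) = 8 - s - t)
Y = -22 (Y = -30 + 8 = -22)
J = -8 (J = 2*(-4) = -8)
w*(Y*m(1, (-4 + 5) + 3)) + J = -(-528)*(8 - 1*1 - ((-4 + 5) + 3)) - 8 = -(-528)*(8 - 1 - (1 + 3)) - 8 = -(-528)*(8 - 1 - 1*4) - 8 = -(-528)*(8 - 1 - 4) - 8 = -(-528)*3 - 8 = -24*(-66) - 8 = 1584 - 8 = 1576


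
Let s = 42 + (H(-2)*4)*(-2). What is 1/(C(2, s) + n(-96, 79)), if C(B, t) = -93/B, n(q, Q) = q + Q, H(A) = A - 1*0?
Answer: -2/127 ≈ -0.015748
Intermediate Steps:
H(A) = A (H(A) = A + 0 = A)
n(q, Q) = Q + q
s = 58 (s = 42 - 2*4*(-2) = 42 - 8*(-2) = 42 + 16 = 58)
1/(C(2, s) + n(-96, 79)) = 1/(-93/2 + (79 - 96)) = 1/(-93*1/2 - 17) = 1/(-93/2 - 17) = 1/(-127/2) = -2/127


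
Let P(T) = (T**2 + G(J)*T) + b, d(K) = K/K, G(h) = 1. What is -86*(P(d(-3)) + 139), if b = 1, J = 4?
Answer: -12212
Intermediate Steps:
d(K) = 1
P(T) = 1 + T + T**2 (P(T) = (T**2 + 1*T) + 1 = (T**2 + T) + 1 = (T + T**2) + 1 = 1 + T + T**2)
-86*(P(d(-3)) + 139) = -86*((1 + 1 + 1**2) + 139) = -86*((1 + 1 + 1) + 139) = -86*(3 + 139) = -86*142 = -12212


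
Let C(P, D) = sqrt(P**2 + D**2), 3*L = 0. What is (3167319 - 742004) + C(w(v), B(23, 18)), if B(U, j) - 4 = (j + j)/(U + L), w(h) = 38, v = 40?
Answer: 2425315 + 2*sqrt(195065)/23 ≈ 2.4254e+6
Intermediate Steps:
L = 0 (L = (1/3)*0 = 0)
B(U, j) = 4 + 2*j/U (B(U, j) = 4 + (j + j)/(U + 0) = 4 + (2*j)/U = 4 + 2*j/U)
C(P, D) = sqrt(D**2 + P**2)
(3167319 - 742004) + C(w(v), B(23, 18)) = (3167319 - 742004) + sqrt((4 + 2*18/23)**2 + 38**2) = 2425315 + sqrt((4 + 2*18*(1/23))**2 + 1444) = 2425315 + sqrt((4 + 36/23)**2 + 1444) = 2425315 + sqrt((128/23)**2 + 1444) = 2425315 + sqrt(16384/529 + 1444) = 2425315 + sqrt(780260/529) = 2425315 + 2*sqrt(195065)/23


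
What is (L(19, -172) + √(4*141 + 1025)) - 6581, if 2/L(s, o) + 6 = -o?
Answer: -546222/83 + √1589 ≈ -6541.1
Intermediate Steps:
L(s, o) = 2/(-6 - o)
(L(19, -172) + √(4*141 + 1025)) - 6581 = (-2/(6 - 172) + √(4*141 + 1025)) - 6581 = (-2/(-166) + √(564 + 1025)) - 6581 = (-2*(-1/166) + √1589) - 6581 = (1/83 + √1589) - 6581 = -546222/83 + √1589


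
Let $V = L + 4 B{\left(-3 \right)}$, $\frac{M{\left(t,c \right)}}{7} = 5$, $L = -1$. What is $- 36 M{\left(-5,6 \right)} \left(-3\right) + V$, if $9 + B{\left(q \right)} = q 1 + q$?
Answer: $3719$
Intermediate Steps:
$M{\left(t,c \right)} = 35$ ($M{\left(t,c \right)} = 7 \cdot 5 = 35$)
$B{\left(q \right)} = -9 + 2 q$ ($B{\left(q \right)} = -9 + \left(q 1 + q\right) = -9 + \left(q + q\right) = -9 + 2 q$)
$V = -61$ ($V = -1 + 4 \left(-9 + 2 \left(-3\right)\right) = -1 + 4 \left(-9 - 6\right) = -1 + 4 \left(-15\right) = -1 - 60 = -61$)
$- 36 M{\left(-5,6 \right)} \left(-3\right) + V = - 36 \cdot 35 \left(-3\right) - 61 = \left(-36\right) \left(-105\right) - 61 = 3780 - 61 = 3719$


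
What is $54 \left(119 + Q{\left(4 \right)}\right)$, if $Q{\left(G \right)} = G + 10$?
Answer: $7182$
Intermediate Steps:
$Q{\left(G \right)} = 10 + G$
$54 \left(119 + Q{\left(4 \right)}\right) = 54 \left(119 + \left(10 + 4\right)\right) = 54 \left(119 + 14\right) = 54 \cdot 133 = 7182$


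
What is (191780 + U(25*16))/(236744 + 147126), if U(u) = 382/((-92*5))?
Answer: 44109209/88290100 ≈ 0.49959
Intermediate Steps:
U(u) = -191/230 (U(u) = 382/(-460) = 382*(-1/460) = -191/230)
(191780 + U(25*16))/(236744 + 147126) = (191780 - 191/230)/(236744 + 147126) = (44109209/230)/383870 = (44109209/230)*(1/383870) = 44109209/88290100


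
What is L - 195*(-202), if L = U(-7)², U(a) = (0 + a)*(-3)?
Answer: 39831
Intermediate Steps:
U(a) = -3*a (U(a) = a*(-3) = -3*a)
L = 441 (L = (-3*(-7))² = 21² = 441)
L - 195*(-202) = 441 - 195*(-202) = 441 + 39390 = 39831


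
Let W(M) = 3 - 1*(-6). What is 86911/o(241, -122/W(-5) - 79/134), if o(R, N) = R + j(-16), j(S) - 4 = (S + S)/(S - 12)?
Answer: 608377/1723 ≈ 353.09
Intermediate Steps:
j(S) = 4 + 2*S/(-12 + S) (j(S) = 4 + (S + S)/(S - 12) = 4 + (2*S)/(-12 + S) = 4 + 2*S/(-12 + S))
W(M) = 9 (W(M) = 3 + 6 = 9)
o(R, N) = 36/7 + R (o(R, N) = R + 6*(-8 - 16)/(-12 - 16) = R + 6*(-24)/(-28) = R + 6*(-1/28)*(-24) = R + 36/7 = 36/7 + R)
86911/o(241, -122/W(-5) - 79/134) = 86911/(36/7 + 241) = 86911/(1723/7) = 86911*(7/1723) = 608377/1723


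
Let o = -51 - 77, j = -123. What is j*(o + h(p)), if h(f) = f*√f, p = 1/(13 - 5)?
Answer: 15744 - 123*√2/32 ≈ 15739.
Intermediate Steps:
p = ⅛ (p = 1/8 = ⅛ ≈ 0.12500)
h(f) = f^(3/2)
o = -128
j*(o + h(p)) = -123*(-128 + (⅛)^(3/2)) = -123*(-128 + √2/32) = 15744 - 123*√2/32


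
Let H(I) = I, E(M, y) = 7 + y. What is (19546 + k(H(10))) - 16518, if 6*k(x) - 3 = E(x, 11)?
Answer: 6063/2 ≈ 3031.5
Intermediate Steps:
k(x) = 7/2 (k(x) = ½ + (7 + 11)/6 = ½ + (⅙)*18 = ½ + 3 = 7/2)
(19546 + k(H(10))) - 16518 = (19546 + 7/2) - 16518 = 39099/2 - 16518 = 6063/2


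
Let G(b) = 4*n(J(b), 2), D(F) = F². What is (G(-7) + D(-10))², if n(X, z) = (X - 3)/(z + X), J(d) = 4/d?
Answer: 8100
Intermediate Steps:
n(X, z) = (-3 + X)/(X + z)
G(b) = 4*(-3 + 4/b)/(2 + 4/b) (G(b) = 4*((-3 + 4/b)/(4/b + 2)) = 4*((-3 + 4/b)/(2 + 4/b)) = 4*(-3 + 4/b)/(2 + 4/b))
(G(-7) + D(-10))² = (2*(4 - 3*(-7))/(2 - 7) + (-10)²)² = (2*(4 + 21)/(-5) + 100)² = (2*(-⅕)*25 + 100)² = (-10 + 100)² = 90² = 8100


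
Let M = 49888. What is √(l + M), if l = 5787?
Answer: 5*√2227 ≈ 235.96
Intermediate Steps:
√(l + M) = √(5787 + 49888) = √55675 = 5*√2227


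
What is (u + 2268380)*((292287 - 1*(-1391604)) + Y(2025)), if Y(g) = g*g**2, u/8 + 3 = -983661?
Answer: -46518257968548912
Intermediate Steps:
u = -7869312 (u = -24 + 8*(-983661) = -24 - 7869288 = -7869312)
Y(g) = g**3
(u + 2268380)*((292287 - 1*(-1391604)) + Y(2025)) = (-7869312 + 2268380)*((292287 - 1*(-1391604)) + 2025**3) = -5600932*((292287 + 1391604) + 8303765625) = -5600932*(1683891 + 8303765625) = -5600932*8305449516 = -46518257968548912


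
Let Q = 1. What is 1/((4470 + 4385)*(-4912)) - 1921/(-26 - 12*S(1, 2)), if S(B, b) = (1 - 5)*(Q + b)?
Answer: -41777677539/2566249840 ≈ -16.280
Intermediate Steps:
S(B, b) = -4 - 4*b (S(B, b) = (1 - 5)*(1 + b) = -4*(1 + b) = -4 - 4*b)
1/((4470 + 4385)*(-4912)) - 1921/(-26 - 12*S(1, 2)) = 1/((4470 + 4385)*(-4912)) - 1921/(-26 - 12*(-4 - 4*2)) = -1/4912/8855 - 1921/(-26 - 12*(-4 - 8)) = (1/8855)*(-1/4912) - 1921/(-26 - 12*(-12)) = -1/43495760 - 1921/(-26 + 144) = -1/43495760 - 1921/118 = -41777677539/2566249840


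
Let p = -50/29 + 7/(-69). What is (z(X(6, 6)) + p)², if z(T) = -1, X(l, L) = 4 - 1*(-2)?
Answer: 31967716/4004001 ≈ 7.9839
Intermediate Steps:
X(l, L) = 6 (X(l, L) = 4 + 2 = 6)
p = -3653/2001 (p = -50*1/29 + 7*(-1/69) = -50/29 - 7/69 = -3653/2001 ≈ -1.8256)
(z(X(6, 6)) + p)² = (-1 - 3653/2001)² = (-5654/2001)² = 31967716/4004001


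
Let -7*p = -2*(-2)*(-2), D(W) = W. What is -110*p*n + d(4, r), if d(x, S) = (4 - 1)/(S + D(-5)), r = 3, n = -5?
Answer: 8779/14 ≈ 627.07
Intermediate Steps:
p = 8/7 (p = -(-2*(-2))*(-2)/7 = -4*(-2)/7 = -1/7*(-8) = 8/7 ≈ 1.1429)
d(x, S) = 3/(-5 + S) (d(x, S) = (4 - 1)/(S - 5) = 3/(-5 + S))
-110*p*n + d(4, r) = -110*(8/7)*(-5) + 3/(-5 + 3) = -(-4400)/7 + 3/(-2) = -110*(-40/7) + 3*(-1/2) = 4400/7 - 3/2 = 8779/14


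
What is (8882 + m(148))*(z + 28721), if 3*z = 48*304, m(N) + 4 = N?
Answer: 303138210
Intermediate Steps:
m(N) = -4 + N
z = 4864 (z = (48*304)/3 = (1/3)*14592 = 4864)
(8882 + m(148))*(z + 28721) = (8882 + (-4 + 148))*(4864 + 28721) = (8882 + 144)*33585 = 9026*33585 = 303138210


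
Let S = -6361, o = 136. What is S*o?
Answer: -865096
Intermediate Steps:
S*o = -6361*136 = -865096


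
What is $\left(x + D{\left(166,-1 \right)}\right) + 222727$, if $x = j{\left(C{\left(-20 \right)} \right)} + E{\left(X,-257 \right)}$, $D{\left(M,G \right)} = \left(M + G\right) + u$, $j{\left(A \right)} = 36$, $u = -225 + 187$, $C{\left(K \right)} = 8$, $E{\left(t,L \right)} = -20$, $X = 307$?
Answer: $222870$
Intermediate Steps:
$u = -38$
$D{\left(M,G \right)} = -38 + G + M$ ($D{\left(M,G \right)} = \left(M + G\right) - 38 = \left(G + M\right) - 38 = -38 + G + M$)
$x = 16$ ($x = 36 - 20 = 16$)
$\left(x + D{\left(166,-1 \right)}\right) + 222727 = \left(16 - -127\right) + 222727 = \left(16 + 127\right) + 222727 = 143 + 222727 = 222870$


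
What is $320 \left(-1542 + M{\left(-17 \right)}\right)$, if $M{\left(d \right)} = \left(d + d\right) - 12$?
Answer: $-508160$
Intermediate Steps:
$M{\left(d \right)} = -12 + 2 d$ ($M{\left(d \right)} = 2 d - 12 = -12 + 2 d$)
$320 \left(-1542 + M{\left(-17 \right)}\right) = 320 \left(-1542 + \left(-12 + 2 \left(-17\right)\right)\right) = 320 \left(-1542 - 46\right) = 320 \left(-1588\right) = -508160$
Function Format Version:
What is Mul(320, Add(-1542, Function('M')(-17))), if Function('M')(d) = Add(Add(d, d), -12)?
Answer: -508160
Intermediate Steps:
Function('M')(d) = Add(-12, Mul(2, d)) (Function('M')(d) = Add(Mul(2, d), -12) = Add(-12, Mul(2, d)))
Mul(320, Add(-1542, Function('M')(-17))) = Mul(320, Add(-1542, Add(-12, Mul(2, -17)))) = Mul(320, Add(-1542, Add(-12, -34))) = Mul(320, Add(-1542, -46)) = Mul(320, -1588) = -508160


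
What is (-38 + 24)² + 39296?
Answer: 39492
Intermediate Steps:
(-38 + 24)² + 39296 = (-14)² + 39296 = 196 + 39296 = 39492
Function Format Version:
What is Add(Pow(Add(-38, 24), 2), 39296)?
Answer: 39492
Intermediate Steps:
Add(Pow(Add(-38, 24), 2), 39296) = Add(Pow(-14, 2), 39296) = Add(196, 39296) = 39492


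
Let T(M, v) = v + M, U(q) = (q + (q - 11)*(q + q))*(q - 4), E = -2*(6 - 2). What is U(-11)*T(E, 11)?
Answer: -21285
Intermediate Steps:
E = -8 (E = -2*4 = -8)
U(q) = (-4 + q)*(q + 2*q*(-11 + q)) (U(q) = (q + (-11 + q)*(2*q))*(-4 + q) = (q + 2*q*(-11 + q))*(-4 + q) = (-4 + q)*(q + 2*q*(-11 + q)))
T(M, v) = M + v
U(-11)*T(E, 11) = (-11*(84 - 29*(-11) + 2*(-11)**2))*(-8 + 11) = -11*(84 + 319 + 2*121)*3 = -11*(84 + 319 + 242)*3 = -11*645*3 = -7095*3 = -21285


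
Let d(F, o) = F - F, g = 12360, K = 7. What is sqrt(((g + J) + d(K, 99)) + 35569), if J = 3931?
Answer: 2*sqrt(12965) ≈ 227.73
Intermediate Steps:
d(F, o) = 0
sqrt(((g + J) + d(K, 99)) + 35569) = sqrt(((12360 + 3931) + 0) + 35569) = sqrt((16291 + 0) + 35569) = sqrt(16291 + 35569) = sqrt(51860) = 2*sqrt(12965)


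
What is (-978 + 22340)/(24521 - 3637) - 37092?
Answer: -387303983/10442 ≈ -37091.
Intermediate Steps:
(-978 + 22340)/(24521 - 3637) - 37092 = 21362/20884 - 37092 = 21362*(1/20884) - 37092 = 10681/10442 - 37092 = -387303983/10442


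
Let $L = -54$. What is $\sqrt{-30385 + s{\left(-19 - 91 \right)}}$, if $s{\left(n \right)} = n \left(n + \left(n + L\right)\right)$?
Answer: $7 i \sqrt{5} \approx 15.652 i$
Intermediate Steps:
$s{\left(n \right)} = n \left(-54 + 2 n\right)$ ($s{\left(n \right)} = n \left(n + \left(n - 54\right)\right) = n \left(n + \left(-54 + n\right)\right) = n \left(-54 + 2 n\right)$)
$\sqrt{-30385 + s{\left(-19 - 91 \right)}} = \sqrt{-30385 + 2 \left(-19 - 91\right) \left(-27 - 110\right)} = \sqrt{-30385 + 2 \left(-110\right) \left(-27 - 110\right)} = \sqrt{-30385 + 2 \left(-110\right) \left(-137\right)} = \sqrt{-30385 + 30140} = \sqrt{-245} = 7 i \sqrt{5}$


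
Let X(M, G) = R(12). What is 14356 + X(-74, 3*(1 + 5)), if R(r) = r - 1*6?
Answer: 14362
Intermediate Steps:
R(r) = -6 + r (R(r) = r - 6 = -6 + r)
X(M, G) = 6 (X(M, G) = -6 + 12 = 6)
14356 + X(-74, 3*(1 + 5)) = 14356 + 6 = 14362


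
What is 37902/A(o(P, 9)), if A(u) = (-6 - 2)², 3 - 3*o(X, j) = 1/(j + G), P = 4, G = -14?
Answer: 18951/32 ≈ 592.22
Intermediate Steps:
o(X, j) = 1 - 1/(3*(-14 + j)) (o(X, j) = 1 - 1/(3*(j - 14)) = 1 - 1/(3*(-14 + j)))
A(u) = 64 (A(u) = (-8)² = 64)
37902/A(o(P, 9)) = 37902/64 = 37902*(1/64) = 18951/32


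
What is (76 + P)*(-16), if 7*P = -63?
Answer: -1072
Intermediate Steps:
P = -9 (P = (1/7)*(-63) = -9)
(76 + P)*(-16) = (76 - 9)*(-16) = 67*(-16) = -1072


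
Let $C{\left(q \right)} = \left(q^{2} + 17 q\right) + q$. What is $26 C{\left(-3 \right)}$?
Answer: $-1170$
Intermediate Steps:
$C{\left(q \right)} = q^{2} + 18 q$
$26 C{\left(-3 \right)} = 26 \left(- 3 \left(18 - 3\right)\right) = 26 \left(\left(-3\right) 15\right) = 26 \left(-45\right) = -1170$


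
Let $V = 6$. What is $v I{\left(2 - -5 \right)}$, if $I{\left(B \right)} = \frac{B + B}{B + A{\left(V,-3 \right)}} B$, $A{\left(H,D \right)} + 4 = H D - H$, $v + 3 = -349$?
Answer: $\frac{4928}{3} \approx 1642.7$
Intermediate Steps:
$v = -352$ ($v = -3 - 349 = -352$)
$A{\left(H,D \right)} = -4 - H + D H$ ($A{\left(H,D \right)} = -4 + \left(H D - H\right) = -4 + \left(D H - H\right) = -4 + \left(- H + D H\right) = -4 - H + D H$)
$I{\left(B \right)} = \frac{2 B^{2}}{-28 + B}$ ($I{\left(B \right)} = \frac{B + B}{B - 28} B = \frac{2 B}{B - 28} B = \frac{2 B}{-28 + B} B = \frac{2 B^{2}}{-28 + B}$)
$v I{\left(2 - -5 \right)} = - 352 \frac{2 \left(2 - -5\right)^{2}}{-28 + \left(2 - -5\right)} = - 352 \frac{2 \left(2 + 5\right)^{2}}{-28 + \left(2 + 5\right)} = - 352 \frac{2 \cdot 7^{2}}{-28 + 7} = - 352 \cdot 2 \cdot 49 \frac{1}{-21} = - 352 \cdot 2 \cdot 49 \left(- \frac{1}{21}\right) = \left(-352\right) \left(- \frac{14}{3}\right) = \frac{4928}{3}$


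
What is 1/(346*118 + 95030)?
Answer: 1/135858 ≈ 7.3606e-6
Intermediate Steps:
1/(346*118 + 95030) = 1/(40828 + 95030) = 1/135858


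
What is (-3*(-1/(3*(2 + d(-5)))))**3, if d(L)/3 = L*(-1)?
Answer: 1/4913 ≈ 0.00020354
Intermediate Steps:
d(L) = -3*L (d(L) = 3*(L*(-1)) = 3*(-L) = -3*L)
(-3*(-1/(3*(2 + d(-5)))))**3 = (-3*(-1/(3*(2 - 3*(-5)))))**3 = (-3*(-1/(3*(2 + 15))))**3 = (-3/(17*(-3)))**3 = (-3/(-51))**3 = (-3*(-1/51))**3 = (1/17)**3 = 1/4913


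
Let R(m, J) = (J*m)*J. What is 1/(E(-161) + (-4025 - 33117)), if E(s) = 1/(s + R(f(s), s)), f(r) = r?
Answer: -4173442/155009982765 ≈ -2.6924e-5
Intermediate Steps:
R(m, J) = m*J²
E(s) = 1/(s + s³) (E(s) = 1/(s + s*s²) = 1/(s + s³))
1/(E(-161) + (-4025 - 33117)) = 1/(1/(-161 + (-161)³) + (-4025 - 33117)) = 1/(1/(-161 - 4173281) - 37142) = 1/(1/(-4173442) - 37142) = 1/(-1/4173442 - 37142) = 1/(-155009982765/4173442) = -4173442/155009982765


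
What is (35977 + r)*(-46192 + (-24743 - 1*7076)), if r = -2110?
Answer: -2641998537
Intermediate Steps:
(35977 + r)*(-46192 + (-24743 - 1*7076)) = (35977 - 2110)*(-46192 + (-24743 - 1*7076)) = 33867*(-46192 + (-24743 - 7076)) = 33867*(-46192 - 31819) = 33867*(-78011) = -2641998537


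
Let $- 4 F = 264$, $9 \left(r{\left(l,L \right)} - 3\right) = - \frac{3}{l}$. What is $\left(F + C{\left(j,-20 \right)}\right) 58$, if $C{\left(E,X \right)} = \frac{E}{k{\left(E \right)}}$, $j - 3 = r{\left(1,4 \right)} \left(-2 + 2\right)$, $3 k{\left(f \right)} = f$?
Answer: $-3654$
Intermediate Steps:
$k{\left(f \right)} = \frac{f}{3}$
$r{\left(l,L \right)} = 3 - \frac{1}{3 l}$ ($r{\left(l,L \right)} = 3 + \frac{\left(-3\right) \frac{1}{l}}{9} = 3 - \frac{1}{3 l}$)
$F = -66$ ($F = \left(- \frac{1}{4}\right) 264 = -66$)
$j = 3$ ($j = 3 + \left(3 - \frac{1}{3 \cdot 1}\right) \left(-2 + 2\right) = 3 + \left(3 - \frac{1}{3}\right) 0 = 3 + \frac{8}{3} \cdot 0 = 3 + 0 = 3$)
$C{\left(E,X \right)} = 3$ ($C{\left(E,X \right)} = \frac{E}{\frac{1}{3} E} = E \frac{3}{E} = 3$)
$\left(F + C{\left(j,-20 \right)}\right) 58 = \left(-66 + 3\right) 58 = \left(-63\right) 58 = -3654$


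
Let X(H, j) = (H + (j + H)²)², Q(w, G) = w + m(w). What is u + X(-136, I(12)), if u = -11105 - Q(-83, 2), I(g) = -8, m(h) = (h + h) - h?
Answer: 424349061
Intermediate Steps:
m(h) = h (m(h) = 2*h - h = h)
Q(w, G) = 2*w (Q(w, G) = w + w = 2*w)
u = -10939 (u = -11105 - 2*(-83) = -11105 - 1*(-166) = -11105 + 166 = -10939)
X(H, j) = (H + (H + j)²)²
u + X(-136, I(12)) = -10939 + (-136 + (-136 - 8)²)² = -10939 + (-136 + (-144)²)² = -10939 + (-136 + 20736)² = -10939 + 20600² = -10939 + 424360000 = 424349061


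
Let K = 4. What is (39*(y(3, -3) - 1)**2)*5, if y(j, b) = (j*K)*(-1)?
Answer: 32955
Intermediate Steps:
y(j, b) = -4*j (y(j, b) = (j*4)*(-1) = (4*j)*(-1) = -4*j)
(39*(y(3, -3) - 1)**2)*5 = (39*(-4*3 - 1)**2)*5 = (39*(-12 - 1)**2)*5 = (39*(-13)**2)*5 = (39*169)*5 = 6591*5 = 32955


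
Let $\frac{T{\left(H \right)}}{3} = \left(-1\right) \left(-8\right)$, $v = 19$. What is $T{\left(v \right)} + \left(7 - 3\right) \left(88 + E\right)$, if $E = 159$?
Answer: $1012$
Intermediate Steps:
$T{\left(H \right)} = 24$ ($T{\left(H \right)} = 3 \left(\left(-1\right) \left(-8\right)\right) = 3 \cdot 8 = 24$)
$T{\left(v \right)} + \left(7 - 3\right) \left(88 + E\right) = 24 + \left(7 - 3\right) \left(88 + 159\right) = 24 + 4 \cdot 247 = 24 + 988 = 1012$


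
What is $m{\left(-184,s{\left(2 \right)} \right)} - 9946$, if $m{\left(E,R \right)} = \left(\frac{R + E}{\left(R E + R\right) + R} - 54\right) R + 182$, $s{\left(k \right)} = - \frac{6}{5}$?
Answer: $- \frac{4412673}{455} \approx -9698.2$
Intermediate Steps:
$s{\left(k \right)} = - \frac{6}{5}$ ($s{\left(k \right)} = \left(-6\right) \frac{1}{5} = - \frac{6}{5}$)
$m{\left(E,R \right)} = 182 + R \left(-54 + \frac{E + R}{2 R + E R}\right)$ ($m{\left(E,R \right)} = \left(\frac{E + R}{\left(E R + R\right) + R} - 54\right) R + 182 = \left(\frac{E + R}{\left(R + E R\right) + R} - 54\right) R + 182 = \left(\frac{E + R}{2 R + E R} - 54\right) R + 182 = \left(-54 + \frac{E + R}{2 R + E R}\right) R + 182 = R \left(-54 + \frac{E + R}{2 R + E R}\right) + 182 = 182 + R \left(-54 + \frac{E + R}{2 R + E R}\right)$)
$m{\left(-184,s{\left(2 \right)} \right)} - 9946 = \frac{364 - - \frac{642}{5} + 183 \left(-184\right) - \left(-9936\right) \left(- \frac{6}{5}\right)}{2 - 184} - 9946 = \frac{364 + \frac{642}{5} - 33672 - \frac{59616}{5}}{-182} - 9946 = \left(- \frac{1}{182}\right) \left(- \frac{225514}{5}\right) - 9946 = \frac{112757}{455} - 9946 = - \frac{4412673}{455}$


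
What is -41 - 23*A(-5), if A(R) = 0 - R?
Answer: -156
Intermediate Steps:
A(R) = -R
-41 - 23*A(-5) = -41 - (-23)*(-5) = -41 - 23*5 = -41 - 115 = -156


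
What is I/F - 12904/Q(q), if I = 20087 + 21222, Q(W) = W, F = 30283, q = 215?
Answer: -381890397/6510845 ≈ -58.654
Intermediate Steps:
I = 41309
I/F - 12904/Q(q) = 41309/30283 - 12904/215 = -381890397/6510845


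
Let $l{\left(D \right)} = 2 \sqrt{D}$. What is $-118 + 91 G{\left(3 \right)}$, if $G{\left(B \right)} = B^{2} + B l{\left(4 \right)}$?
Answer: $1793$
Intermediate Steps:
$G{\left(B \right)} = B^{2} + 4 B$ ($G{\left(B \right)} = B^{2} + B 2 \sqrt{4} = B^{2} + B 2 \cdot 2 = B^{2} + B 4 = B^{2} + 4 B$)
$-118 + 91 G{\left(3 \right)} = -118 + 91 \cdot 3 \left(4 + 3\right) = -118 + 91 \cdot 3 \cdot 7 = -118 + 91 \cdot 21 = -118 + 1911 = 1793$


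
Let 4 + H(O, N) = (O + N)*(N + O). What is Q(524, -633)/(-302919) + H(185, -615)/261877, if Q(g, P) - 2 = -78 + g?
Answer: 55891190528/79327518963 ≈ 0.70456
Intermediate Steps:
Q(g, P) = -76 + g (Q(g, P) = 2 + (-78 + g) = -76 + g)
H(O, N) = -4 + (N + O)**2 (H(O, N) = -4 + (O + N)*(N + O) = -4 + (N + O)*(N + O) = -4 + (N + O)**2)
Q(524, -633)/(-302919) + H(185, -615)/261877 = (-76 + 524)/(-302919) + (-4 + (-615 + 185)**2)/261877 = 448*(-1/302919) + (-4 + (-430)**2)*(1/261877) = -448/302919 + (-4 + 184900)*(1/261877) = -448/302919 + 184896*(1/261877) = -448/302919 + 184896/261877 = 55891190528/79327518963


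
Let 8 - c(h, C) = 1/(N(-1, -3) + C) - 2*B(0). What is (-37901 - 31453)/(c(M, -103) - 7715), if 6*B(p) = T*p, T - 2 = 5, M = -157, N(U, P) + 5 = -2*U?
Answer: 7351524/816941 ≈ 8.9988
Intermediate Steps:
N(U, P) = -5 - 2*U
T = 7 (T = 2 + 5 = 7)
B(p) = 7*p/6 (B(p) = (7*p)/6 = 7*p/6)
c(h, C) = 8 - 1/(-3 + C) (c(h, C) = 8 - (1/((-5 - 2*(-1)) + C) - 7*0/3) = 8 - (1/((-5 + 2) + C) - 2*0) = 8 - (1/(-3 + C) + 0) = 8 - 1/(-3 + C))
(-37901 - 31453)/(c(M, -103) - 7715) = (-37901 - 31453)/((-25 + 8*(-103))/(-3 - 103) - 7715) = -69354/((-25 - 824)/(-106) - 7715) = -69354/(-1/106*(-849) - 7715) = -69354/(849/106 - 7715) = -69354/(-816941/106) = -69354*(-106/816941) = 7351524/816941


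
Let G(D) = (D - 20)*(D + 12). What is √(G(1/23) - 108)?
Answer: 45*I*√91/23 ≈ 18.664*I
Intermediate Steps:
G(D) = (-20 + D)*(12 + D)
√(G(1/23) - 108) = √((-240 + (1/23)² - 8/23) - 108) = √((-240 + (1/23)² - 8*1/23) - 108) = √((-240 + 1/529 - 8/23) - 108) = √(-127143/529 - 108) = √(-184275/529) = 45*I*√91/23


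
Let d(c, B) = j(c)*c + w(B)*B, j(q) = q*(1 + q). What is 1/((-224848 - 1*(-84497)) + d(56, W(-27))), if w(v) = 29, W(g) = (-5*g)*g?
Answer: -1/67304 ≈ -1.4858e-5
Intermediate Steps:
W(g) = -5*g**2
d(c, B) = 29*B + c**2*(1 + c) (d(c, B) = (c*(1 + c))*c + 29*B = c**2*(1 + c) + 29*B = 29*B + c**2*(1 + c))
1/((-224848 - 1*(-84497)) + d(56, W(-27))) = 1/((-224848 - 1*(-84497)) + (29*(-5*(-27)**2) + 56**2*(1 + 56))) = 1/((-224848 + 84497) + (29*(-5*729) + 3136*57)) = 1/(-140351 + (29*(-3645) + 178752)) = 1/(-140351 + (-105705 + 178752)) = 1/(-140351 + 73047) = 1/(-67304) = -1/67304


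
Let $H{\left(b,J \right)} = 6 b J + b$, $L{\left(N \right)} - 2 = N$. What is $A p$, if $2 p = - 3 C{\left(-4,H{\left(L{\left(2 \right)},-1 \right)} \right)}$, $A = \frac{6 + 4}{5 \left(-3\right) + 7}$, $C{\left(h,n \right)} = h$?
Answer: $- \frac{15}{2} \approx -7.5$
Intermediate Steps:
$L{\left(N \right)} = 2 + N$
$H{\left(b,J \right)} = b + 6 J b$ ($H{\left(b,J \right)} = 6 J b + b = b + 6 J b$)
$A = - \frac{5}{4}$ ($A = \frac{10}{-15 + 7} = \frac{10}{-8} = 10 \left(- \frac{1}{8}\right) = - \frac{5}{4} \approx -1.25$)
$p = 6$ ($p = \frac{\left(-3\right) \left(-4\right)}{2} = \frac{1}{2} \cdot 12 = 6$)
$A p = \left(- \frac{5}{4}\right) 6 = - \frac{15}{2}$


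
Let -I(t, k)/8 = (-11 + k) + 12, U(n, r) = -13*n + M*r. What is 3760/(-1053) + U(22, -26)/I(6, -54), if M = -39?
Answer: -103457/55809 ≈ -1.8538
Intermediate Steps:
U(n, r) = -39*r - 13*n (U(n, r) = -13*n - 39*r = -39*r - 13*n)
I(t, k) = -8 - 8*k (I(t, k) = -8*((-11 + k) + 12) = -8*(1 + k) = -8 - 8*k)
3760/(-1053) + U(22, -26)/I(6, -54) = 3760/(-1053) + (-39*(-26) - 13*22)/(-8 - 8*(-54)) = 3760*(-1/1053) + (1014 - 286)/(-8 + 432) = -3760/1053 + 728/424 = -3760/1053 + 728*(1/424) = -3760/1053 + 91/53 = -103457/55809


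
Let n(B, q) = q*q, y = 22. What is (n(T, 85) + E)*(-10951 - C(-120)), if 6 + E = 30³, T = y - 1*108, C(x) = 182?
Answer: -380960127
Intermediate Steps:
T = -86 (T = 22 - 1*108 = 22 - 108 = -86)
n(B, q) = q²
E = 26994 (E = -6 + 30³ = -6 + 27000 = 26994)
(n(T, 85) + E)*(-10951 - C(-120)) = (85² + 26994)*(-10951 - 1*182) = (7225 + 26994)*(-10951 - 182) = 34219*(-11133) = -380960127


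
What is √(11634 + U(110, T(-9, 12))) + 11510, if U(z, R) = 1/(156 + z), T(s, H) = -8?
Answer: 11510 + √823175570/266 ≈ 11618.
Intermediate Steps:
√(11634 + U(110, T(-9, 12))) + 11510 = √(11634 + 1/(156 + 110)) + 11510 = √(11634 + 1/266) + 11510 = √(3094645/266) + 11510 = √823175570/266 + 11510 = 11510 + √823175570/266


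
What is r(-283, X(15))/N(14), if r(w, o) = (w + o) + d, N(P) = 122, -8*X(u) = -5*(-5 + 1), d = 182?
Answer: -207/244 ≈ -0.84836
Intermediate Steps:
X(u) = -5/2 (X(u) = -(-5)*(-5 + 1)/8 = -(-5)*(-4)/8 = -1/8*20 = -5/2)
r(w, o) = 182 + o + w (r(w, o) = (w + o) + 182 = (o + w) + 182 = 182 + o + w)
r(-283, X(15))/N(14) = (182 - 5/2 - 283)/122 = -207/2*1/122 = -207/244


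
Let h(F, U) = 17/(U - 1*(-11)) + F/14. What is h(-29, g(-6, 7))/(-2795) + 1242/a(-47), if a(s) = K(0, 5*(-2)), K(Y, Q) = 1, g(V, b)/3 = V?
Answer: 6942789/5590 ≈ 1242.0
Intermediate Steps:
g(V, b) = 3*V
h(F, U) = 17/(11 + U) + F/14 (h(F, U) = 17/(U + 11) + F*(1/14) = 17/(11 + U) + F/14)
a(s) = 1
h(-29, g(-6, 7))/(-2795) + 1242/a(-47) = ((238 + 11*(-29) - 87*(-6))/(14*(11 + 3*(-6))))/(-2795) + 1242/1 = ((238 - 319 - 29*(-18))/(14*(11 - 18)))*(-1/2795) + 1242*1 = ((1/14)*(238 - 319 + 522)/(-7))*(-1/2795) + 1242 = ((1/14)*(-⅐)*441)*(-1/2795) + 1242 = -9/2*(-1/2795) + 1242 = 9/5590 + 1242 = 6942789/5590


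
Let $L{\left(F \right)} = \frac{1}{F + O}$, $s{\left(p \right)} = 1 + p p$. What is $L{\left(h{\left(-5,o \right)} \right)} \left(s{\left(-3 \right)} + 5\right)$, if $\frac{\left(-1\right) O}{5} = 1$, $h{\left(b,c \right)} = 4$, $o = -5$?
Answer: $-15$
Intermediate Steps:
$O = -5$ ($O = \left(-5\right) 1 = -5$)
$s{\left(p \right)} = 1 + p^{2}$
$L{\left(F \right)} = \frac{1}{-5 + F}$ ($L{\left(F \right)} = \frac{1}{F - 5} = \frac{1}{-5 + F}$)
$L{\left(h{\left(-5,o \right)} \right)} \left(s{\left(-3 \right)} + 5\right) = \frac{\left(1 + \left(-3\right)^{2}\right) + 5}{-5 + 4} = \frac{\left(1 + 9\right) + 5}{-1} = - (10 + 5) = \left(-1\right) 15 = -15$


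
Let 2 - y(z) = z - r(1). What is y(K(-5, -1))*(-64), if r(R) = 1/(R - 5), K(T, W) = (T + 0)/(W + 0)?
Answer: 208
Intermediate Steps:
K(T, W) = T/W
r(R) = 1/(-5 + R)
y(z) = 7/4 - z (y(z) = 2 - (z - 1/(-5 + 1)) = 2 - (z - 1/(-4)) = 2 - (z - 1*(-¼)) = 2 - (z + ¼) = 2 - (¼ + z) = 2 + (-¼ - z) = 7/4 - z)
y(K(-5, -1))*(-64) = (7/4 - (-5)/(-1))*(-64) = (7/4 - (-5)*(-1))*(-64) = (7/4 - 1*5)*(-64) = (7/4 - 5)*(-64) = -13/4*(-64) = 208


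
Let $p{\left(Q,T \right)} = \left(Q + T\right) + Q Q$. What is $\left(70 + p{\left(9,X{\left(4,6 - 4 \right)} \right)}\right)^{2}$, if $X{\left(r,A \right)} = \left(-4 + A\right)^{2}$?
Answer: $26896$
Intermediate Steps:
$p{\left(Q,T \right)} = Q + T + Q^{2}$ ($p{\left(Q,T \right)} = \left(Q + T\right) + Q^{2} = Q + T + Q^{2}$)
$\left(70 + p{\left(9,X{\left(4,6 - 4 \right)} \right)}\right)^{2} = \left(70 + \left(9 + \left(-4 + \left(6 - 4\right)\right)^{2} + 9^{2}\right)\right)^{2} = \left(70 + \left(9 + \left(-4 + 2\right)^{2} + 81\right)\right)^{2} = \left(70 + \left(9 + \left(-2\right)^{2} + 81\right)\right)^{2} = \left(70 + \left(9 + 4 + 81\right)\right)^{2} = \left(70 + 94\right)^{2} = 164^{2} = 26896$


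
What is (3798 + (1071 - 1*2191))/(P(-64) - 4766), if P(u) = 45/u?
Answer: -171392/305069 ≈ -0.56181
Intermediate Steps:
(3798 + (1071 - 1*2191))/(P(-64) - 4766) = (3798 + (1071 - 1*2191))/(45/(-64) - 4766) = (3798 + (1071 - 2191))/(45*(-1/64) - 4766) = (3798 - 1120)/(-45/64 - 4766) = 2678/(-305069/64) = 2678*(-64/305069) = -171392/305069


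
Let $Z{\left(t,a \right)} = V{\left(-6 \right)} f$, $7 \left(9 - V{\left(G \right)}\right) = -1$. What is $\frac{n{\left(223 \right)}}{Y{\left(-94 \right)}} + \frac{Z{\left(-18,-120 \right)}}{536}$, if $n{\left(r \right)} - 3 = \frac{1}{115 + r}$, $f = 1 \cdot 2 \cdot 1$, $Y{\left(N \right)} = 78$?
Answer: $\frac{897859}{12364716} \approx 0.072615$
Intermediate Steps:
$V{\left(G \right)} = \frac{64}{7}$ ($V{\left(G \right)} = 9 - - \frac{1}{7} = 9 + \frac{1}{7} = \frac{64}{7}$)
$f = 2$ ($f = 2 \cdot 1 = 2$)
$n{\left(r \right)} = 3 + \frac{1}{115 + r}$
$Z{\left(t,a \right)} = \frac{128}{7}$ ($Z{\left(t,a \right)} = \frac{64}{7} \cdot 2 = \frac{128}{7}$)
$\frac{n{\left(223 \right)}}{Y{\left(-94 \right)}} + \frac{Z{\left(-18,-120 \right)}}{536} = \frac{\frac{1}{115 + 223} \left(346 + 3 \cdot 223\right)}{78} + \frac{128}{7 \cdot 536} = \frac{346 + 669}{338} \cdot \frac{1}{78} + \frac{128}{7} \cdot \frac{1}{536} = \frac{1}{338} \cdot 1015 \cdot \frac{1}{78} + \frac{16}{469} = \frac{1015}{338} \cdot \frac{1}{78} + \frac{16}{469} = \frac{1015}{26364} + \frac{16}{469} = \frac{897859}{12364716}$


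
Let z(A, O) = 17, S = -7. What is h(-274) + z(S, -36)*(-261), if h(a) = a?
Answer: -4711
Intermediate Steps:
h(-274) + z(S, -36)*(-261) = -274 + 17*(-261) = -274 - 4437 = -4711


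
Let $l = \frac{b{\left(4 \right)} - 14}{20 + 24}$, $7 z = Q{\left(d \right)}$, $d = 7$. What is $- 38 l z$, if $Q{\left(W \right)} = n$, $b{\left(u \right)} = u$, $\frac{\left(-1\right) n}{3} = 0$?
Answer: $0$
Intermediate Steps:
$n = 0$ ($n = \left(-3\right) 0 = 0$)
$Q{\left(W \right)} = 0$
$z = 0$ ($z = \frac{1}{7} \cdot 0 = 0$)
$l = - \frac{5}{22}$ ($l = \frac{4 - 14}{20 + 24} = - \frac{10}{44} = \left(-10\right) \frac{1}{44} = - \frac{5}{22} \approx -0.22727$)
$- 38 l z = \left(-38\right) \left(- \frac{5}{22}\right) 0 = \frac{95}{11} \cdot 0 = 0$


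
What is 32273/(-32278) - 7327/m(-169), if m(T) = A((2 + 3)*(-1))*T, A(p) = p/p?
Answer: 231046769/5454982 ≈ 42.355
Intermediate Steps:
A(p) = 1
m(T) = T (m(T) = 1*T = T)
32273/(-32278) - 7327/m(-169) = 32273/(-32278) - 7327/(-169) = 32273*(-1/32278) - 7327*(-1/169) = -32273/32278 + 7327/169 = 231046769/5454982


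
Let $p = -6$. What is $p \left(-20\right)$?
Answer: $120$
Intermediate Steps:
$p \left(-20\right) = \left(-6\right) \left(-20\right) = 120$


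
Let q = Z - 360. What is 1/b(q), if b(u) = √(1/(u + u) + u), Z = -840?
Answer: -20*I*√17280006/2880001 ≈ -0.028868*I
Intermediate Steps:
q = -1200 (q = -840 - 360 = -1200)
b(u) = √(u + 1/(2*u)) (b(u) = √(1/(2*u) + u) = √(u + 1/(2*u)))
1/b(q) = 1/(√(2/(-1200) + 4*(-1200))/2) = 1/(√(2*(-1/1200) - 4800)/2) = 1/(√(-1/600 - 4800)/2) = 1/(√(-2880001/600)/2) = 1/((I*√17280006/60)/2) = 1/(I*√17280006/120) = -20*I*√17280006/2880001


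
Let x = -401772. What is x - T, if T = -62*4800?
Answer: -104172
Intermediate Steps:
T = -297600
x - T = -401772 - 1*(-297600) = -401772 + 297600 = -104172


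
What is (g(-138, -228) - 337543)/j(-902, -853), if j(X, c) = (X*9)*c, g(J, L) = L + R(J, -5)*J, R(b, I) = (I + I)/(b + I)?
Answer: -1178113/24151842 ≈ -0.048779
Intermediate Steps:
R(b, I) = 2*I/(I + b) (R(b, I) = (2*I)/(I + b) = 2*I/(I + b))
g(J, L) = L - 10*J/(-5 + J) (g(J, L) = L + (2*(-5)/(-5 + J))*J = L + (-10/(-5 + J))*J = L - 10*J/(-5 + J))
j(X, c) = 9*X*c (j(X, c) = (9*X)*c = 9*X*c)
(g(-138, -228) - 337543)/j(-902, -853) = ((-10*(-138) - 228*(-5 - 138))/(-5 - 138) - 337543)/((9*(-902)*(-853))) = ((1380 - 228*(-143))/(-143) - 337543)/6924654 = (-(1380 + 32604)/143 - 337543)*(1/6924654) = (-1/143*33984 - 337543)*(1/6924654) = (-33984/143 - 337543)*(1/6924654) = -48302633/143*1/6924654 = -1178113/24151842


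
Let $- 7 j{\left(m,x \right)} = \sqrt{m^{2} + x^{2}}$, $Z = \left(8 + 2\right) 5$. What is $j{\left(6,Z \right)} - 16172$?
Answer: $-16172 - \frac{2 \sqrt{634}}{7} \approx -16179.0$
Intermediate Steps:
$Z = 50$ ($Z = 10 \cdot 5 = 50$)
$j{\left(m,x \right)} = - \frac{\sqrt{m^{2} + x^{2}}}{7}$
$j{\left(6,Z \right)} - 16172 = - \frac{\sqrt{6^{2} + 50^{2}}}{7} - 16172 = - \frac{\sqrt{36 + 2500}}{7} - 16172 = - \frac{\sqrt{2536}}{7} - 16172 = - \frac{2 \sqrt{634}}{7} - 16172 = -16172 - \frac{2 \sqrt{634}}{7}$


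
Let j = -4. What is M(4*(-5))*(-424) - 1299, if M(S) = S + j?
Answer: 8877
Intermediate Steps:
M(S) = -4 + S (M(S) = S - 4 = -4 + S)
M(4*(-5))*(-424) - 1299 = (-4 + 4*(-5))*(-424) - 1299 = (-4 - 20)*(-424) - 1299 = -24*(-424) - 1299 = 10176 - 1299 = 8877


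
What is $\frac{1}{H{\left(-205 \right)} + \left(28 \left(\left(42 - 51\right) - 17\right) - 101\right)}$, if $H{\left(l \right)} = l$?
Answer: $- \frac{1}{1034} \approx -0.00096712$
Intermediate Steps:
$\frac{1}{H{\left(-205 \right)} + \left(28 \left(\left(42 - 51\right) - 17\right) - 101\right)} = \frac{1}{-205 + \left(28 \left(\left(42 - 51\right) - 17\right) - 101\right)} = \frac{1}{-205 + \left(28 \left(-9 - 17\right) - 101\right)} = \frac{1}{-205 + \left(28 \left(-26\right) - 101\right)} = \frac{1}{-205 - 829} = \frac{1}{-1034} = - \frac{1}{1034}$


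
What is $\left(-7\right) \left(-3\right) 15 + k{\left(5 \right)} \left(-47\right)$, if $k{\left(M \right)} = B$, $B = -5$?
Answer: $550$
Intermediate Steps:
$k{\left(M \right)} = -5$
$\left(-7\right) \left(-3\right) 15 + k{\left(5 \right)} \left(-47\right) = \left(-7\right) \left(-3\right) 15 - -235 = 21 \cdot 15 + 235 = 315 + 235 = 550$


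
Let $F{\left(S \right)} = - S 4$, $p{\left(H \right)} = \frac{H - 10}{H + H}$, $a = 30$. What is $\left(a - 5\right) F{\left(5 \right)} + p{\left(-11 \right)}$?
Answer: $- \frac{10979}{22} \approx -499.05$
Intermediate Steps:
$p{\left(H \right)} = \frac{-10 + H}{2 H}$
$F{\left(S \right)} = - 4 S$
$\left(a - 5\right) F{\left(5 \right)} + p{\left(-11 \right)} = \left(30 - 5\right) \left(\left(-4\right) 5\right) + \frac{-10 - 11}{2 \left(-11\right)} = 25 \left(-20\right) + \frac{1}{2} \left(- \frac{1}{11}\right) \left(-21\right) = -500 + \frac{21}{22} = - \frac{10979}{22}$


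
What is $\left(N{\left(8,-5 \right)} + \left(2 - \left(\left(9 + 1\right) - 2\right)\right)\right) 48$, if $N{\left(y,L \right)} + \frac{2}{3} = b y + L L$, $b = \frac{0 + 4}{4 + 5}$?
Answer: $\frac{3152}{3} \approx 1050.7$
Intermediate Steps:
$b = \frac{4}{9} \approx 0.44444$
$N{\left(y,L \right)} = - \frac{2}{3} + L^{2} + \frac{4 y}{9}$ ($N{\left(y,L \right)} = - \frac{2}{3} + \left(\frac{4 y}{9} + L L\right) = - \frac{2}{3} + \left(\frac{4 y}{9} + L^{2}\right) = - \frac{2}{3} + \left(L^{2} + \frac{4 y}{9}\right) = - \frac{2}{3} + L^{2} + \frac{4 y}{9}$)
$\left(N{\left(8,-5 \right)} + \left(2 - \left(\left(9 + 1\right) - 2\right)\right)\right) 48 = \left(\left(- \frac{2}{3} + \left(-5\right)^{2} + \frac{4}{9} \cdot 8\right) + \left(2 - \left(\left(9 + 1\right) - 2\right)\right)\right) 48 = \left(\left(- \frac{2}{3} + 25 + \frac{32}{9}\right) + \left(2 - \left(10 - 2\right)\right)\right) 48 = \left(\frac{251}{9} + \left(2 - 8\right)\right) 48 = \left(\frac{251}{9} - 6\right) 48 = \frac{197}{9} \cdot 48 = \frac{3152}{3}$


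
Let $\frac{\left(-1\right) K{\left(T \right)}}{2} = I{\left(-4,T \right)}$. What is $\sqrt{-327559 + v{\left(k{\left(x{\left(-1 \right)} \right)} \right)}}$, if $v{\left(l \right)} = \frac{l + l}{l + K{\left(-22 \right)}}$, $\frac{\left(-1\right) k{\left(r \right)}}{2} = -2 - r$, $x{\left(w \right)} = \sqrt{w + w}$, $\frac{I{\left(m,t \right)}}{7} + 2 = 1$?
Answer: $\sqrt{\frac{-2948027 - 327557 i \sqrt{2}}{9 + i \sqrt{2}}} \approx 0.0002 + 572.33 i$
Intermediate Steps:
$I{\left(m,t \right)} = -7$ ($I{\left(m,t \right)} = -14 + 7 \cdot 1 = -14 + 7 = -7$)
$K{\left(T \right)} = 14$ ($K{\left(T \right)} = \left(-2\right) \left(-7\right) = 14$)
$x{\left(w \right)} = \sqrt{2} \sqrt{w}$ ($x{\left(w \right)} = \sqrt{2 w} = \sqrt{2} \sqrt{w}$)
$k{\left(r \right)} = 4 + 2 r$ ($k{\left(r \right)} = - 2 \left(-2 - r\right) = 4 + 2 r$)
$v{\left(l \right)} = \frac{2 l}{14 + l}$ ($v{\left(l \right)} = \frac{l + l}{l + 14} = \frac{2 l}{14 + l}$)
$\sqrt{-327559 + v{\left(k{\left(x{\left(-1 \right)} \right)} \right)}} = \sqrt{-327559 + \frac{2 \left(4 + 2 \sqrt{2} \sqrt{-1}\right)}{14 + \left(4 + 2 \sqrt{2} \sqrt{-1}\right)}} = \sqrt{-327559 + \frac{2 \left(4 + 2 \sqrt{2} i\right)}{14 + \left(4 + 2 \sqrt{2} i\right)}} = \sqrt{-327559 + \frac{2 \left(4 + 2 i \sqrt{2}\right)}{14 + \left(4 + 2 i \sqrt{2}\right)}} = \sqrt{-327559 + \frac{2 \left(4 + 2 i \sqrt{2}\right)}{18 + 2 i \sqrt{2}}}$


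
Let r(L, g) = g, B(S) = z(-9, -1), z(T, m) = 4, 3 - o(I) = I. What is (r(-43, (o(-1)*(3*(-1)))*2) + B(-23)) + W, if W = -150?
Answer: -170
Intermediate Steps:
o(I) = 3 - I
B(S) = 4
(r(-43, (o(-1)*(3*(-1)))*2) + B(-23)) + W = (((3 - 1*(-1))*(3*(-1)))*2 + 4) - 150 = (((3 + 1)*(-3))*2 + 4) - 150 = ((4*(-3))*2 + 4) - 150 = (-12*2 + 4) - 150 = (-24 + 4) - 150 = -20 - 150 = -170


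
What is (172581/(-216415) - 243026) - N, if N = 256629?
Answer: -108133009406/216415 ≈ -4.9966e+5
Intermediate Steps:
(172581/(-216415) - 243026) - N = (172581/(-216415) - 243026) - 1*256629 = (172581*(-1/216415) - 243026) - 256629 = (-172581/216415 - 243026) - 256629 = -52594644371/216415 - 256629 = -108133009406/216415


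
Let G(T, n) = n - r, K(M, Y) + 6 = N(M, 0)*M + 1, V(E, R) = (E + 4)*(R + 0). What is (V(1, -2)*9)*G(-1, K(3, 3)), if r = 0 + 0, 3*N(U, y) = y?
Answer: 450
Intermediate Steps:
N(U, y) = y/3
V(E, R) = R*(4 + E) (V(E, R) = (4 + E)*R = R*(4 + E))
K(M, Y) = -5 (K(M, Y) = -6 + (((1/3)*0)*M + 1) = -6 + (0*M + 1) = -6 + (0 + 1) = -6 + 1 = -5)
r = 0
G(T, n) = n (G(T, n) = n - 1*0 = n + 0 = n)
(V(1, -2)*9)*G(-1, K(3, 3)) = (-2*(4 + 1)*9)*(-5) = (-2*5*9)*(-5) = -10*9*(-5) = -90*(-5) = 450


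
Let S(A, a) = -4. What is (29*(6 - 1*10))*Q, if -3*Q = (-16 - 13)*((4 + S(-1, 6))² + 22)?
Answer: -74008/3 ≈ -24669.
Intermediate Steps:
Q = 638/3 (Q = -(-16 - 13)*((4 - 4)² + 22)/3 = -(-29)*(0² + 22)/3 = -(-29)*(0 + 22)/3 = -(-29)*22/3 = -⅓*(-638) = 638/3 ≈ 212.67)
(29*(6 - 1*10))*Q = (29*(6 - 1*10))*(638/3) = (29*(6 - 10))*(638/3) = (29*(-4))*(638/3) = -116*638/3 = -74008/3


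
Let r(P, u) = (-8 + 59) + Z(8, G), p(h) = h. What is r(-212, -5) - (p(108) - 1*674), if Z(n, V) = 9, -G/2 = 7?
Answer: 626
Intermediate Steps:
G = -14 (G = -2*7 = -14)
r(P, u) = 60 (r(P, u) = (-8 + 59) + 9 = 51 + 9 = 60)
r(-212, -5) - (p(108) - 1*674) = 60 - (108 - 1*674) = 60 - (108 - 674) = 60 - 1*(-566) = 60 + 566 = 626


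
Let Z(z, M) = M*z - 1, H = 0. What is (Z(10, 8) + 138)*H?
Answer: 0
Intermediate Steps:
Z(z, M) = -1 + M*z
(Z(10, 8) + 138)*H = ((-1 + 8*10) + 138)*0 = ((-1 + 80) + 138)*0 = (79 + 138)*0 = 217*0 = 0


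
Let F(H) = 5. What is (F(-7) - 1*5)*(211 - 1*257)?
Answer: 0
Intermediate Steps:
(F(-7) - 1*5)*(211 - 1*257) = (5 - 1*5)*(211 - 1*257) = (5 - 5)*(211 - 257) = 0*(-46) = 0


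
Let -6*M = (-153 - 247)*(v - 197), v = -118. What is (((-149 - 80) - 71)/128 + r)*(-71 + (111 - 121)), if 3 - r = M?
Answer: -54433701/32 ≈ -1.7011e+6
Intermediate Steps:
M = -21000 (M = -(-153 - 247)*(-118 - 197)/6 = -(-200)*(-315)/3 = -1/6*126000 = -21000)
r = 21003 (r = 3 - 1*(-21000) = 3 + 21000 = 21003)
(((-149 - 80) - 71)/128 + r)*(-71 + (111 - 121)) = (((-149 - 80) - 71)/128 + 21003)*(-71 + (111 - 121)) = ((-229 - 71)*(1/128) + 21003)*(-71 - 10) = (-300*1/128 + 21003)*(-81) = (-75/32 + 21003)*(-81) = (672021/32)*(-81) = -54433701/32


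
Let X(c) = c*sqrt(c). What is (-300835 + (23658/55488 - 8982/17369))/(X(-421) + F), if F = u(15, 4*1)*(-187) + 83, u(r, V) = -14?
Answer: -130519593758127389/13157701765233344 - 20343853747564469*I*sqrt(421)/13157701765233344 ≈ -9.9196 - 31.724*I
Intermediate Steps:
X(c) = c**(3/2)
F = 2701 (F = -14*(-187) + 83 = 2618 + 83 = 2701)
(-300835 + (23658/55488 - 8982/17369))/(X(-421) + F) = (-300835 + (23658/55488 - 8982/17369))/((-421)**(3/2) + 2701) = (-300835 + (23658*(1/55488) - 8982*1/17369))/(-421*I*sqrt(421) + 2701) = (-300835 + (3943/9248 - 8982/17369))/(2701 - 421*I*sqrt(421)) = (-300835 - 14579569/160628512)/(2701 - 421*I*sqrt(421)) = -48322692987089/(160628512*(2701 - 421*I*sqrt(421)))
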